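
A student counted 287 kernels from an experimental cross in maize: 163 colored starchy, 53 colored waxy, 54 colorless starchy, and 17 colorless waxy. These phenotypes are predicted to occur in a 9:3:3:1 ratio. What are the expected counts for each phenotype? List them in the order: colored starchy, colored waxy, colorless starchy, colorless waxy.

161.4375, 53.8125, 53.8125, 17.9375

Total ratio parts = 16. Expected numbers out of 287:
  colored starchy: 287 × 9/16 = 161.4375
  colored waxy: 287 × 3/16 = 53.8125
  colorless starchy: 287 × 3/16 = 53.8125
  colorless waxy: 287 × 1/16 = 17.9375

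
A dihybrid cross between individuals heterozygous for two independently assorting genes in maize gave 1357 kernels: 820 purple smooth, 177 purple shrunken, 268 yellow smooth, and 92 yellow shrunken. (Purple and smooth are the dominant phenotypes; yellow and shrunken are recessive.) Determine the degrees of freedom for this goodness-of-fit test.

A dihybrid F₂ with independent assortment and complete dominance at both loci gives a 9:3:3:1 phenotypic ratio.
A goodness-of-fit test with 4 phenotype classes has df = 4 − 1 = 3.

3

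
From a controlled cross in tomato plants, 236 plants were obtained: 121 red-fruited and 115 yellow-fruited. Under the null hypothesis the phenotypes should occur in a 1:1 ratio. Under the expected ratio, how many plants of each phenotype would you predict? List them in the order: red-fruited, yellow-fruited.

Expected counts for N = 236 under a 1:1 ratio (total parts = 2):
  red-fruited: 236 × 1/2 = 118
  yellow-fruited: 236 × 1/2 = 118

118, 118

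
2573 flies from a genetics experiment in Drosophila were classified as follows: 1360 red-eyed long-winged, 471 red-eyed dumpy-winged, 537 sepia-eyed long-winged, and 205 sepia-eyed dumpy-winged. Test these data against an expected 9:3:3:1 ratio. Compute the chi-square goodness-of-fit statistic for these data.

23.851

Total ratio parts = 16. Expected numbers out of 2573:
  red-eyed long-winged: 2573 × 9/16 = 1447.3125
  red-eyed dumpy-winged: 2573 × 3/16 = 482.4375
  sepia-eyed long-winged: 2573 × 3/16 = 482.4375
  sepia-eyed dumpy-winged: 2573 × 1/16 = 160.8125
χ² = Σ (O − E)² / E
  red-eyed long-winged: (1360 − 1447.3125)² / 1447.3125 = 5.2673
  red-eyed dumpy-winged: (471 − 482.4375)² / 482.4375 = 0.2712
  sepia-eyed long-winged: (537 − 482.4375)² / 482.4375 = 6.1709
  sepia-eyed dumpy-winged: (205 − 160.8125)² / 160.8125 = 12.1417
χ² = 5.2673 + 0.2712 + 6.1709 + 12.1417 = 23.8511 ≈ 23.851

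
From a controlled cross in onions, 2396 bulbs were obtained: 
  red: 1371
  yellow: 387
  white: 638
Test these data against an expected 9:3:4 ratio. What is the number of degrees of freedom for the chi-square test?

2

A goodness-of-fit test with 3 phenotype classes has df = 3 − 1 = 2.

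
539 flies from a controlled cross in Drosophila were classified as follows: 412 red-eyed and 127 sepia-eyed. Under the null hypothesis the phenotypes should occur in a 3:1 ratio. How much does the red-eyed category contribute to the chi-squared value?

0.149

Under the 3:1 hypothesis (Σ ratio = 4, N = 539):
  red-eyed: 539 × 3/4 = 404.25
  sepia-eyed: 539 × 1/4 = 134.75
Contribution of red-eyed: (412 − 404.25)² / 404.25 = 0.1486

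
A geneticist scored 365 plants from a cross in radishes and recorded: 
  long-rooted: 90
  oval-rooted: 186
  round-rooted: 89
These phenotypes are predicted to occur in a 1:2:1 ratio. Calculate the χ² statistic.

0.140

Under the 1:2:1 hypothesis (Σ ratio = 4, N = 365):
  long-rooted: 365 × 1/4 = 91.25
  oval-rooted: 365 × 2/4 = 182.5
  round-rooted: 365 × 1/4 = 91.25
χ² = Σ (O − E)² / E
  long-rooted: (90 − 91.25)² / 91.25 = 0.0171
  oval-rooted: (186 − 182.5)² / 182.5 = 0.0671
  round-rooted: (89 − 91.25)² / 91.25 = 0.0555
χ² = 0.0171 + 0.0671 + 0.0555 = 0.1397 ≈ 0.140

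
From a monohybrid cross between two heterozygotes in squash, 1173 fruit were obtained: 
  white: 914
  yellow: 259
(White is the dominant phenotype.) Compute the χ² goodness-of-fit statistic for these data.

For a monohybrid cross between heterozygotes with complete dominance, the expected phenotypic ratio is 3:1.
The 3:1 ratio has 4 parts, so with N = 1173 the expected counts are:
  white: 1173 × 3/4 = 879.75
  yellow: 1173 × 1/4 = 293.25
χ² = Σ (O − E)² / E
  white: (914 − 879.75)² / 879.75 = 1.3334
  yellow: (259 − 293.25)² / 293.25 = 4.0002
χ² = 1.3334 + 4.0002 = 5.3336 ≈ 5.334

5.334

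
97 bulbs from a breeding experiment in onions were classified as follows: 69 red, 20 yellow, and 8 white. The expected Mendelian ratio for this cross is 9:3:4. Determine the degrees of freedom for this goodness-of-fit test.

A goodness-of-fit test with 3 phenotype classes has df = 3 − 1 = 2.

2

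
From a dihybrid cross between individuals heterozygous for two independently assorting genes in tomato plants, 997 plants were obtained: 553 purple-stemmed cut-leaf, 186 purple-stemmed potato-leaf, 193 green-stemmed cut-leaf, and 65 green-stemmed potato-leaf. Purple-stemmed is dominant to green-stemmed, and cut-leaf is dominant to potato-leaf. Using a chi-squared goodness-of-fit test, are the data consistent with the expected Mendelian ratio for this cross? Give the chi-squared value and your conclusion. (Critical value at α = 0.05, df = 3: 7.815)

0.426; consistent

A dihybrid F₂ with independent assortment and complete dominance at both loci gives a 9:3:3:1 phenotypic ratio.
Under the 9:3:3:1 hypothesis (Σ ratio = 16, N = 997):
  purple-stemmed cut-leaf: 997 × 9/16 = 560.8125
  purple-stemmed potato-leaf: 997 × 3/16 = 186.9375
  green-stemmed cut-leaf: 997 × 3/16 = 186.9375
  green-stemmed potato-leaf: 997 × 1/16 = 62.3125
χ² = Σ (O − E)² / E
  purple-stemmed cut-leaf: (553 − 560.8125)² / 560.8125 = 0.1088
  purple-stemmed potato-leaf: (186 − 186.9375)² / 186.9375 = 0.0047
  green-stemmed cut-leaf: (193 − 186.9375)² / 186.9375 = 0.1966
  green-stemmed potato-leaf: (65 − 62.3125)² / 62.3125 = 0.1159
χ² = 0.1088 + 0.0047 + 0.1966 + 0.1159 = 0.426
Degrees of freedom = 4 − 1 = 3; critical value at α = 0.05 is 7.815.
Since 0.426 < 7.815, we fail to reject the null hypothesis — the data are consistent with the 9:3:3:1 ratio.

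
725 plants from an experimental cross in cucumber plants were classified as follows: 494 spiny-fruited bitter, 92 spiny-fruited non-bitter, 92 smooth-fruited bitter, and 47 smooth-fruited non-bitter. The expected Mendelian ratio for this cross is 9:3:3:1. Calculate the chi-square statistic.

Under the 9:3:3:1 hypothesis (Σ ratio = 16, N = 725):
  spiny-fruited bitter: 725 × 9/16 = 407.8125
  spiny-fruited non-bitter: 725 × 3/16 = 135.9375
  smooth-fruited bitter: 725 × 3/16 = 135.9375
  smooth-fruited non-bitter: 725 × 1/16 = 45.3125
χ² = Σ (O − E)² / E
  spiny-fruited bitter: (494 − 407.8125)² / 407.8125 = 18.2150
  spiny-fruited non-bitter: (92 − 135.9375)² / 135.9375 = 14.2014
  smooth-fruited bitter: (92 − 135.9375)² / 135.9375 = 14.2014
  smooth-fruited non-bitter: (47 − 45.3125)² / 45.3125 = 0.0628
χ² = 18.2150 + 14.2014 + 14.2014 + 0.0628 = 46.6806 ≈ 46.681

46.681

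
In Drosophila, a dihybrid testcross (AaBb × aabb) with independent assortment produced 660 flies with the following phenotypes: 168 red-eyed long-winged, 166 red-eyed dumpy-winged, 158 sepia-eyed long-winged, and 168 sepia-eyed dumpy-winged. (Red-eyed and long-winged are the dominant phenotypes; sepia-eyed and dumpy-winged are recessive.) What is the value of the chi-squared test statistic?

0.412

A dihybrid testcross with independent assortment gives a 1:1:1:1 ratio.
The 1:1:1:1 ratio has 4 parts, so with N = 660 the expected counts are:
  red-eyed long-winged: 660 × 1/4 = 165
  red-eyed dumpy-winged: 660 × 1/4 = 165
  sepia-eyed long-winged: 660 × 1/4 = 165
  sepia-eyed dumpy-winged: 660 × 1/4 = 165
χ² = Σ (O − E)² / E
  red-eyed long-winged: (168 − 165)² / 165 = 0.0545
  red-eyed dumpy-winged: (166 − 165)² / 165 = 0.0061
  sepia-eyed long-winged: (158 − 165)² / 165 = 0.2970
  sepia-eyed dumpy-winged: (168 − 165)² / 165 = 0.0545
χ² = 0.0545 + 0.0061 + 0.2970 + 0.0545 = 0.4121 ≈ 0.412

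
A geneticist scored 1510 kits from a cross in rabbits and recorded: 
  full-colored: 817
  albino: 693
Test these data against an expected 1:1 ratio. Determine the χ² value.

10.183

Expected counts for N = 1510 under a 1:1 ratio (total parts = 2):
  full-colored: 1510 × 1/2 = 755
  albino: 1510 × 1/2 = 755
χ² = Σ (O − E)² / E
  full-colored: (817 − 755)² / 755 = 5.0914
  albino: (693 − 755)² / 755 = 5.0914
χ² = 5.0914 + 5.0914 = 10.1828 ≈ 10.183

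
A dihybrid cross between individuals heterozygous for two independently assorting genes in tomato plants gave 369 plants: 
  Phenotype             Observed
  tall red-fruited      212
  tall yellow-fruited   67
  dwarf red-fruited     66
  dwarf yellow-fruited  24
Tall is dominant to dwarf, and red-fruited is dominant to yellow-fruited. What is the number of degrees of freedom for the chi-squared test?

3

A dihybrid F₂ with independent assortment and complete dominance at both loci gives a 9:3:3:1 phenotypic ratio.
A goodness-of-fit test with 4 phenotype classes has df = 4 − 1 = 3.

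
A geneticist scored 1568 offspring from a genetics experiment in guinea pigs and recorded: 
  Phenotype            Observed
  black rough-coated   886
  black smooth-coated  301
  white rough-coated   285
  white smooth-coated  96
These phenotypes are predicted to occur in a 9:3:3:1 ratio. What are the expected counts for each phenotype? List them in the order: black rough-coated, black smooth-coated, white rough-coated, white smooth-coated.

882, 294, 294, 98

Expected counts for N = 1568 under a 9:3:3:1 ratio (total parts = 16):
  black rough-coated: 1568 × 9/16 = 882
  black smooth-coated: 1568 × 3/16 = 294
  white rough-coated: 1568 × 3/16 = 294
  white smooth-coated: 1568 × 1/16 = 98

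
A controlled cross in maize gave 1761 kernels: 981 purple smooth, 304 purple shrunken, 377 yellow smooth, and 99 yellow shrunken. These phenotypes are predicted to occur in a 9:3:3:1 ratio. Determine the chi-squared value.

Expected counts for N = 1761 under a 9:3:3:1 ratio (total parts = 16):
  purple smooth: 1761 × 9/16 = 990.5625
  purple shrunken: 1761 × 3/16 = 330.1875
  yellow smooth: 1761 × 3/16 = 330.1875
  yellow shrunken: 1761 × 1/16 = 110.0625
χ² = Σ (O − E)² / E
  purple smooth: (981 − 990.5625)² / 990.5625 = 0.0923
  purple shrunken: (304 − 330.1875)² / 330.1875 = 2.0770
  yellow smooth: (377 − 330.1875)² / 330.1875 = 6.6369
  yellow shrunken: (99 − 110.0625)² / 110.0625 = 1.1119
χ² = 0.0923 + 2.0770 + 6.6369 + 1.1119 = 9.9181 ≈ 9.918

9.918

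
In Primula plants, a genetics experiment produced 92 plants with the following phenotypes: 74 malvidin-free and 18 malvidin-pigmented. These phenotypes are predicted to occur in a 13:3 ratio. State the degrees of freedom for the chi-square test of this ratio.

1

A goodness-of-fit test with 2 phenotype classes has df = 2 − 1 = 1.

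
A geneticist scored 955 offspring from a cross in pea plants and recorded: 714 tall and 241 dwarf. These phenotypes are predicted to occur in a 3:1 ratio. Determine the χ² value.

The 3:1 ratio has 4 parts, so with N = 955 the expected counts are:
  tall: 955 × 3/4 = 716.25
  dwarf: 955 × 1/4 = 238.75
χ² = Σ (O − E)² / E
  tall: (714 − 716.25)² / 716.25 = 0.0071
  dwarf: (241 − 238.75)² / 238.75 = 0.0212
χ² = 0.0071 + 0.0212 = 0.0283 ≈ 0.028

0.028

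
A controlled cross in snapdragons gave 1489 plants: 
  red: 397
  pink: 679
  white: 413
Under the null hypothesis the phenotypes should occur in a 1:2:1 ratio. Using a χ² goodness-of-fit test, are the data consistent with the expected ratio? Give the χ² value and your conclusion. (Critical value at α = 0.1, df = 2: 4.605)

11.869; not consistent

Total ratio parts = 4. Expected numbers out of 1489:
  red: 1489 × 1/4 = 372.25
  pink: 1489 × 2/4 = 744.5
  white: 1489 × 1/4 = 372.25
χ² = Σ (O − E)² / E
  red: (397 − 372.25)² / 372.25 = 1.6456
  pink: (679 − 744.5)² / 744.5 = 5.7626
  white: (413 − 372.25)² / 372.25 = 4.4609
χ² = 1.6456 + 5.7626 + 4.4609 = 11.8691 ≈ 11.869
Degrees of freedom = 3 − 1 = 2; critical value at α = 0.1 is 4.605.
Since 11.869 > 4.605, we reject the null hypothesis — the data do not fit the 1:2:1 ratio.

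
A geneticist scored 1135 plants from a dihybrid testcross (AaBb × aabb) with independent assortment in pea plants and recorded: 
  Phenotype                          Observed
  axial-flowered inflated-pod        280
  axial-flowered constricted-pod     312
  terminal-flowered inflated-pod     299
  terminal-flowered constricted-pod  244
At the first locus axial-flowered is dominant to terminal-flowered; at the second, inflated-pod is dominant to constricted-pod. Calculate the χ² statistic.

9.250

A dihybrid testcross with independent assortment gives a 1:1:1:1 ratio.
Total ratio parts = 4. Expected numbers out of 1135:
  axial-flowered inflated-pod: 1135 × 1/4 = 283.75
  axial-flowered constricted-pod: 1135 × 1/4 = 283.75
  terminal-flowered inflated-pod: 1135 × 1/4 = 283.75
  terminal-flowered constricted-pod: 1135 × 1/4 = 283.75
χ² = Σ (O − E)² / E
  axial-flowered inflated-pod: (280 − 283.75)² / 283.75 = 0.0496
  axial-flowered constricted-pod: (312 − 283.75)² / 283.75 = 2.8126
  terminal-flowered inflated-pod: (299 − 283.75)² / 283.75 = 0.8196
  terminal-flowered constricted-pod: (244 − 283.75)² / 283.75 = 5.5685
χ² = 0.0496 + 2.8126 + 0.8196 + 5.5685 = 9.2503 ≈ 9.250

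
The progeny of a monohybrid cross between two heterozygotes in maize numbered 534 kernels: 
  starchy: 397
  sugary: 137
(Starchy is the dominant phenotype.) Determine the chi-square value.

For a monohybrid cross between heterozygotes with complete dominance, the expected phenotypic ratio is 3:1.
Expected counts for N = 534 under a 3:1 ratio (total parts = 4):
  starchy: 534 × 3/4 = 400.5
  sugary: 534 × 1/4 = 133.5
χ² = Σ (O − E)² / E
  starchy: (397 − 400.5)² / 400.5 = 0.0306
  sugary: (137 − 133.5)² / 133.5 = 0.0918
χ² = 0.0306 + 0.0918 = 0.1224 ≈ 0.122

0.122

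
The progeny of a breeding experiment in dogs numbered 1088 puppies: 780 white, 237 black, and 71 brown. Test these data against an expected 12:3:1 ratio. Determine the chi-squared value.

The 12:3:1 ratio has 16 parts, so with N = 1088 the expected counts are:
  white: 1088 × 12/16 = 816
  black: 1088 × 3/16 = 204
  brown: 1088 × 1/16 = 68
χ² = Σ (O − E)² / E
  white: (780 − 816)² / 816 = 1.5882
  black: (237 − 204)² / 204 = 5.3382
  brown: (71 − 68)² / 68 = 0.1324
χ² = 1.5882 + 5.3382 + 0.1324 = 7.0588 ≈ 7.059

7.059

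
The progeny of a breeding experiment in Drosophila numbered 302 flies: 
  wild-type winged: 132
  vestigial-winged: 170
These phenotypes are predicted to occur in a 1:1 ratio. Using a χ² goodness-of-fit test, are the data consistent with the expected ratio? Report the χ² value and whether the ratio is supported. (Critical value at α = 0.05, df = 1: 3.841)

Under the 1:1 hypothesis (Σ ratio = 2, N = 302):
  wild-type winged: 302 × 1/2 = 151
  vestigial-winged: 302 × 1/2 = 151
χ² = Σ (O − E)² / E
  wild-type winged: (132 − 151)² / 151 = 2.3907
  vestigial-winged: (170 − 151)² / 151 = 2.3907
χ² = 2.3907 + 2.3907 = 4.7814 ≈ 4.781
Degrees of freedom = 2 − 1 = 1; critical value at α = 0.05 is 3.841.
Since 4.781 > 3.841, we reject the null hypothesis — the data do not fit the 1:1 ratio.

4.781; not consistent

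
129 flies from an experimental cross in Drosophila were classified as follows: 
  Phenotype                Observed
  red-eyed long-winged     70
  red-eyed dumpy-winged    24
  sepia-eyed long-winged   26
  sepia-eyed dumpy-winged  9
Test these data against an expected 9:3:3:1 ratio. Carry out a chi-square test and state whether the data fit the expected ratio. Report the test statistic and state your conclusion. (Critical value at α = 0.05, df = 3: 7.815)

0.337; consistent

The 9:3:3:1 ratio has 16 parts, so with N = 129 the expected counts are:
  red-eyed long-winged: 129 × 9/16 = 72.5625
  red-eyed dumpy-winged: 129 × 3/16 = 24.1875
  sepia-eyed long-winged: 129 × 3/16 = 24.1875
  sepia-eyed dumpy-winged: 129 × 1/16 = 8.0625
χ² = Σ (O − E)² / E
  red-eyed long-winged: (70 − 72.5625)² / 72.5625 = 0.0905
  red-eyed dumpy-winged: (24 − 24.1875)² / 24.1875 = 0.0015
  sepia-eyed long-winged: (26 − 24.1875)² / 24.1875 = 0.1358
  sepia-eyed dumpy-winged: (9 − 8.0625)² / 8.0625 = 0.1090
χ² = 0.0905 + 0.0015 + 0.1358 + 0.1090 = 0.3368 ≈ 0.337
Degrees of freedom = 4 − 1 = 3; critical value at α = 0.05 is 7.815.
Since 0.337 < 7.815, we fail to reject the null hypothesis — the data are consistent with the 9:3:3:1 ratio.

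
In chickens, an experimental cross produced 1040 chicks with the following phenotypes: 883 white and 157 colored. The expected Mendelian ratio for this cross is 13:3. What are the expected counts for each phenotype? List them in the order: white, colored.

845, 195

Total ratio parts = 16. Expected numbers out of 1040:
  white: 1040 × 13/16 = 845
  colored: 1040 × 3/16 = 195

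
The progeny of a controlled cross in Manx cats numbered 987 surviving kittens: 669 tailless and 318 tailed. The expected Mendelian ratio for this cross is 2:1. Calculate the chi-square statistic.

0.552

The 2:1 ratio has 3 parts, so with N = 987 the expected counts are:
  tailless: 987 × 2/3 = 658
  tailed: 987 × 1/3 = 329
χ² = Σ (O − E)² / E
  tailless: (669 − 658)² / 658 = 0.1839
  tailed: (318 − 329)² / 329 = 0.3678
χ² = 0.1839 + 0.3678 = 0.5517 ≈ 0.552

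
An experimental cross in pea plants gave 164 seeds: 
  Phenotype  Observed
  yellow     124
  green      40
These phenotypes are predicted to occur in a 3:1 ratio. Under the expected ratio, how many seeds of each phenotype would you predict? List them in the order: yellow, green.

123, 41

The 3:1 ratio has 4 parts, so with N = 164 the expected counts are:
  yellow: 164 × 3/4 = 123
  green: 164 × 1/4 = 41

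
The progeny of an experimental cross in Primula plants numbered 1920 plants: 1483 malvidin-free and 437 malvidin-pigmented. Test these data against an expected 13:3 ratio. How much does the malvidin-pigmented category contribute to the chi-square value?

The 13:3 ratio has 16 parts, so with N = 1920 the expected counts are:
  malvidin-free: 1920 × 13/16 = 1560
  malvidin-pigmented: 1920 × 3/16 = 360
Contribution of malvidin-pigmented: (437 − 360)² / 360 = 16.4694

16.469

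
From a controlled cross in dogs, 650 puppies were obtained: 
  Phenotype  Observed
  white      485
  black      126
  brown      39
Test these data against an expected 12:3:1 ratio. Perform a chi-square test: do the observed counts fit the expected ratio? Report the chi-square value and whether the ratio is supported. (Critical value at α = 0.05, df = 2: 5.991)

Expected counts for N = 650 under a 12:3:1 ratio (total parts = 16):
  white: 650 × 12/16 = 487.5
  black: 650 × 3/16 = 121.875
  brown: 650 × 1/16 = 40.625
χ² = Σ (O − E)² / E
  white: (485 − 487.5)² / 487.5 = 0.0128
  black: (126 − 121.875)² / 121.875 = 0.1396
  brown: (39 − 40.625)² / 40.625 = 0.0650
χ² = 0.0128 + 0.1396 + 0.0650 = 0.2174 ≈ 0.217
Degrees of freedom = 3 − 1 = 2; critical value at α = 0.05 is 5.991.
Since 0.217 < 5.991, we fail to reject the null hypothesis — the data are consistent with the 12:3:1 ratio.

0.217; consistent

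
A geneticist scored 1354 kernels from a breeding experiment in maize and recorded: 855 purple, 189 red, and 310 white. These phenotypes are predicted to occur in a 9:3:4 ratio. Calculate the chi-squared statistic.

30.425

The 9:3:4 ratio has 16 parts, so with N = 1354 the expected counts are:
  purple: 1354 × 9/16 = 761.625
  red: 1354 × 3/16 = 253.875
  white: 1354 × 4/16 = 338.5
χ² = Σ (O − E)² / E
  purple: (855 − 761.625)² / 761.625 = 11.4477
  red: (189 − 253.875)² / 253.875 = 16.5781
  white: (310 − 338.5)² / 338.5 = 2.3996
χ² = 11.4477 + 16.5781 + 2.3996 = 30.4254 ≈ 30.425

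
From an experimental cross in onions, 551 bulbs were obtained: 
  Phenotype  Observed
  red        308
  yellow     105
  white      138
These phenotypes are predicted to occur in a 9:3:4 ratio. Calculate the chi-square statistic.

0.040

Under the 9:3:4 hypothesis (Σ ratio = 16, N = 551):
  red: 551 × 9/16 = 309.9375
  yellow: 551 × 3/16 = 103.3125
  white: 551 × 4/16 = 137.75
χ² = Σ (O − E)² / E
  red: (308 − 309.9375)² / 309.9375 = 0.0121
  yellow: (105 − 103.3125)² / 103.3125 = 0.0276
  white: (138 − 137.75)² / 137.75 = 0.0005
χ² = 0.0121 + 0.0276 + 0.0005 = 0.0402 ≈ 0.040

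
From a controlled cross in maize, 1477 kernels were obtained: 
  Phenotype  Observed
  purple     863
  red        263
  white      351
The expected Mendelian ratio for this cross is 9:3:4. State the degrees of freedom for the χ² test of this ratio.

2

A goodness-of-fit test with 3 phenotype classes has df = 3 − 1 = 2.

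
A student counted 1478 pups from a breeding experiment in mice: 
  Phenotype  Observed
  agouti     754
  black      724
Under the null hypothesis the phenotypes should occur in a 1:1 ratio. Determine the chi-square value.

0.609

The 1:1 ratio has 2 parts, so with N = 1478 the expected counts are:
  agouti: 1478 × 1/2 = 739
  black: 1478 × 1/2 = 739
χ² = Σ (O − E)² / E
  agouti: (754 − 739)² / 739 = 0.3045
  black: (724 − 739)² / 739 = 0.3045
χ² = 0.3045 + 0.3045 = 0.609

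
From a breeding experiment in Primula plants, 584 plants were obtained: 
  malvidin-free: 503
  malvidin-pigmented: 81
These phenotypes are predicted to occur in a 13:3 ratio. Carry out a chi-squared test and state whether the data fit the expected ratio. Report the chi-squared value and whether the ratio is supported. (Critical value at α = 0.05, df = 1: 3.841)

The 13:3 ratio has 16 parts, so with N = 584 the expected counts are:
  malvidin-free: 584 × 13/16 = 474.5
  malvidin-pigmented: 584 × 3/16 = 109.5
χ² = Σ (O − E)² / E
  malvidin-free: (503 − 474.5)² / 474.5 = 1.7118
  malvidin-pigmented: (81 − 109.5)² / 109.5 = 7.4178
χ² = 1.7118 + 7.4178 = 9.1296 ≈ 9.130
Degrees of freedom = 2 − 1 = 1; critical value at α = 0.05 is 3.841.
Since 9.130 > 3.841, we reject the null hypothesis — the data do not fit the 13:3 ratio.

9.130; not consistent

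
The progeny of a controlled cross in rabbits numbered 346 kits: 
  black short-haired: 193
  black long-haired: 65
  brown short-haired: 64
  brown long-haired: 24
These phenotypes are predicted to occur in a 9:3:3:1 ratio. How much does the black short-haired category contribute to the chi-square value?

0.014

Total ratio parts = 16. Expected numbers out of 346:
  black short-haired: 346 × 9/16 = 194.625
  black long-haired: 346 × 3/16 = 64.875
  brown short-haired: 346 × 3/16 = 64.875
  brown long-haired: 346 × 1/16 = 21.625
Contribution of black short-haired: (193 − 194.625)² / 194.625 = 0.0136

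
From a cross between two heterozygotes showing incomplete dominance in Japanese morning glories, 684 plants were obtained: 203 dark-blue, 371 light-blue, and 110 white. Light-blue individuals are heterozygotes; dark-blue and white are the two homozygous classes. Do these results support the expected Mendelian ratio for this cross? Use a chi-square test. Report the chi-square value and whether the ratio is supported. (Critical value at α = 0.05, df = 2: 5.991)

30.208; not consistent

With incomplete dominance, a heterozygote × heterozygote cross gives a 1:2:1 phenotypic ratio.
Expected counts for N = 684 under a 1:2:1 ratio (total parts = 4):
  dark-blue: 684 × 1/4 = 171
  light-blue: 684 × 2/4 = 342
  white: 684 × 1/4 = 171
χ² = Σ (O − E)² / E
  dark-blue: (203 − 171)² / 171 = 5.9883
  light-blue: (371 − 342)² / 342 = 2.4591
  white: (110 − 171)² / 171 = 21.7602
χ² = 5.9883 + 2.4591 + 21.7602 = 30.2076 ≈ 30.208
Degrees of freedom = 3 − 1 = 2; critical value at α = 0.05 is 5.991.
Since 30.208 > 5.991, we reject the null hypothesis — the data do not fit the 1:2:1 ratio.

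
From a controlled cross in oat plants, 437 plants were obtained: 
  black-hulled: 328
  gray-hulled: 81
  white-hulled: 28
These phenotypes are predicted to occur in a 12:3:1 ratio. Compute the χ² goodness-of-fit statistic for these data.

Total ratio parts = 16. Expected numbers out of 437:
  black-hulled: 437 × 12/16 = 327.75
  gray-hulled: 437 × 3/16 = 81.9375
  white-hulled: 437 × 1/16 = 27.3125
χ² = Σ (O − E)² / E
  black-hulled: (328 − 327.75)² / 327.75 = 0.0002
  gray-hulled: (81 − 81.9375)² / 81.9375 = 0.0107
  white-hulled: (28 − 27.3125)² / 27.3125 = 0.0173
χ² = 0.0002 + 0.0107 + 0.0173 = 0.0282 ≈ 0.028

0.028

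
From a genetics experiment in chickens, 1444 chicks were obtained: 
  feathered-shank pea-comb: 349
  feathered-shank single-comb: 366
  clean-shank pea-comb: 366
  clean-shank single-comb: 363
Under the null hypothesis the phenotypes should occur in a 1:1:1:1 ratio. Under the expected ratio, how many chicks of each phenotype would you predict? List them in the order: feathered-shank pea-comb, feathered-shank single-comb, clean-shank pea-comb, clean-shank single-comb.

361, 361, 361, 361

Under the 1:1:1:1 hypothesis (Σ ratio = 4, N = 1444):
  feathered-shank pea-comb: 1444 × 1/4 = 361
  feathered-shank single-comb: 1444 × 1/4 = 361
  clean-shank pea-comb: 1444 × 1/4 = 361
  clean-shank single-comb: 1444 × 1/4 = 361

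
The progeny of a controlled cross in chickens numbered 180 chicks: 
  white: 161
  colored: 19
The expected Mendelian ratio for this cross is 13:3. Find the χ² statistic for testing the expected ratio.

7.934

Total ratio parts = 16. Expected numbers out of 180:
  white: 180 × 13/16 = 146.25
  colored: 180 × 3/16 = 33.75
χ² = Σ (O − E)² / E
  white: (161 − 146.25)² / 146.25 = 1.4876
  colored: (19 − 33.75)² / 33.75 = 6.4463
χ² = 1.4876 + 6.4463 = 7.9339 ≈ 7.934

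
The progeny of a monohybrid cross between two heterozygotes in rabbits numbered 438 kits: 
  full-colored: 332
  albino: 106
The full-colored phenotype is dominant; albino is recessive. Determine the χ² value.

0.149

For a monohybrid cross between heterozygotes with complete dominance, the expected phenotypic ratio is 3:1.
Total ratio parts = 4. Expected numbers out of 438:
  full-colored: 438 × 3/4 = 328.5
  albino: 438 × 1/4 = 109.5
χ² = Σ (O − E)² / E
  full-colored: (332 − 328.5)² / 328.5 = 0.0373
  albino: (106 − 109.5)² / 109.5 = 0.1119
χ² = 0.0373 + 0.1119 = 0.1492 ≈ 0.149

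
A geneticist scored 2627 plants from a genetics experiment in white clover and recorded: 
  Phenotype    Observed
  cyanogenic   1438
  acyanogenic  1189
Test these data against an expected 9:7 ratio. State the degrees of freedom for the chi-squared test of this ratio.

A goodness-of-fit test with 2 phenotype classes has df = 2 − 1 = 1.

1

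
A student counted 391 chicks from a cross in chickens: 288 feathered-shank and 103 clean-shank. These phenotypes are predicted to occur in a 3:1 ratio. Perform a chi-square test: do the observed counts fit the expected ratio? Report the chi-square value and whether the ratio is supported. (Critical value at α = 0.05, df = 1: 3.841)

Expected counts for N = 391 under a 3:1 ratio (total parts = 4):
  feathered-shank: 391 × 3/4 = 293.25
  clean-shank: 391 × 1/4 = 97.75
χ² = Σ (O − E)² / E
  feathered-shank: (288 − 293.25)² / 293.25 = 0.0940
  clean-shank: (103 − 97.75)² / 97.75 = 0.2820
χ² = 0.0940 + 0.2820 = 0.376
Degrees of freedom = 2 − 1 = 1; critical value at α = 0.05 is 3.841.
Since 0.376 < 3.841, we fail to reject the null hypothesis — the data are consistent with the 3:1 ratio.

0.376; consistent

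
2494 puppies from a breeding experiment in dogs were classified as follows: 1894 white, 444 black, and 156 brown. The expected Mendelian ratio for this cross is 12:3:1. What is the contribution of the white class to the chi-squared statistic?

Expected counts for N = 2494 under a 12:3:1 ratio (total parts = 16):
  white: 2494 × 12/16 = 1870.5
  black: 2494 × 3/16 = 467.625
  brown: 2494 × 1/16 = 155.875
Contribution of white: (1894 − 1870.5)² / 1870.5 = 0.2952

0.295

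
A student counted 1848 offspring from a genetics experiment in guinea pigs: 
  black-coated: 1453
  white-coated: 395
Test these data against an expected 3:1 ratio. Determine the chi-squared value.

Expected counts for N = 1848 under a 3:1 ratio (total parts = 4):
  black-coated: 1848 × 3/4 = 1386
  white-coated: 1848 × 1/4 = 462
χ² = Σ (O − E)² / E
  black-coated: (1453 − 1386)² / 1386 = 3.2388
  white-coated: (395 − 462)² / 462 = 9.7165
χ² = 3.2388 + 9.7165 = 12.9553 ≈ 12.955

12.955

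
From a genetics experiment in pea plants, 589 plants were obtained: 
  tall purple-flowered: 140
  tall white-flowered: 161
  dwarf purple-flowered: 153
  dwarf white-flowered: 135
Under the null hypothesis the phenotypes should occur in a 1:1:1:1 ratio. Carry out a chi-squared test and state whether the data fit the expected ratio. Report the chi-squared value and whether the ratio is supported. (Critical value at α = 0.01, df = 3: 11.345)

2.885; consistent

Total ratio parts = 4. Expected numbers out of 589:
  tall purple-flowered: 589 × 1/4 = 147.25
  tall white-flowered: 589 × 1/4 = 147.25
  dwarf purple-flowered: 589 × 1/4 = 147.25
  dwarf white-flowered: 589 × 1/4 = 147.25
χ² = Σ (O − E)² / E
  tall purple-flowered: (140 − 147.25)² / 147.25 = 0.3570
  tall white-flowered: (161 − 147.25)² / 147.25 = 1.2840
  dwarf purple-flowered: (153 − 147.25)² / 147.25 = 0.2245
  dwarf white-flowered: (135 − 147.25)² / 147.25 = 1.0191
χ² = 0.3570 + 1.2840 + 0.2245 + 1.0191 = 2.8846 ≈ 2.885
Degrees of freedom = 4 − 1 = 3; critical value at α = 0.01 is 11.345.
Since 2.885 < 11.345, we fail to reject the null hypothesis — the data are consistent with the 1:1:1:1 ratio.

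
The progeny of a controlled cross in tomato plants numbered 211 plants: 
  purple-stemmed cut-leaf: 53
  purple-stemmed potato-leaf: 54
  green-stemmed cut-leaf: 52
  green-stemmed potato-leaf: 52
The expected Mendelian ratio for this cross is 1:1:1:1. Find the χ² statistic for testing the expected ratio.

0.052

The 1:1:1:1 ratio has 4 parts, so with N = 211 the expected counts are:
  purple-stemmed cut-leaf: 211 × 1/4 = 52.75
  purple-stemmed potato-leaf: 211 × 1/4 = 52.75
  green-stemmed cut-leaf: 211 × 1/4 = 52.75
  green-stemmed potato-leaf: 211 × 1/4 = 52.75
χ² = Σ (O − E)² / E
  purple-stemmed cut-leaf: (53 − 52.75)² / 52.75 = 0.0012
  purple-stemmed potato-leaf: (54 − 52.75)² / 52.75 = 0.0296
  green-stemmed cut-leaf: (52 − 52.75)² / 52.75 = 0.0107
  green-stemmed potato-leaf: (52 − 52.75)² / 52.75 = 0.0107
χ² = 0.0012 + 0.0296 + 0.0107 + 0.0107 = 0.0522 ≈ 0.052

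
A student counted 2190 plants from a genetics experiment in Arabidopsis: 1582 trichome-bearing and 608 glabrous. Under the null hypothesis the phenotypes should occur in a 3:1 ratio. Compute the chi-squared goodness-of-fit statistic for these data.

8.914

Expected counts for N = 2190 under a 3:1 ratio (total parts = 4):
  trichome-bearing: 2190 × 3/4 = 1642.5
  glabrous: 2190 × 1/4 = 547.5
χ² = Σ (O − E)² / E
  trichome-bearing: (1582 − 1642.5)² / 1642.5 = 2.2285
  glabrous: (608 − 547.5)² / 547.5 = 6.6854
χ² = 2.2285 + 6.6854 = 8.9139 ≈ 8.914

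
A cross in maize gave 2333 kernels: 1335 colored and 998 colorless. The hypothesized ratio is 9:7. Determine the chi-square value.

Expected counts for N = 2333 under a 9:7 ratio (total parts = 16):
  colored: 2333 × 9/16 = 1312.3125
  colorless: 2333 × 7/16 = 1020.6875
χ² = Σ (O − E)² / E
  colored: (1335 − 1312.3125)² / 1312.3125 = 0.3922
  colorless: (998 − 1020.6875)² / 1020.6875 = 0.5043
χ² = 0.3922 + 0.5043 = 0.8965 ≈ 0.897

0.897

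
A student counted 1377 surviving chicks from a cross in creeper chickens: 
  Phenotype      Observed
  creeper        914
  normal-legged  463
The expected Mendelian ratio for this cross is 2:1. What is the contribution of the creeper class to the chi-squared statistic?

The 2:1 ratio has 3 parts, so with N = 1377 the expected counts are:
  creeper: 1377 × 2/3 = 918
  normal-legged: 1377 × 1/3 = 459
Contribution of creeper: (914 − 918)² / 918 = 0.0174

0.017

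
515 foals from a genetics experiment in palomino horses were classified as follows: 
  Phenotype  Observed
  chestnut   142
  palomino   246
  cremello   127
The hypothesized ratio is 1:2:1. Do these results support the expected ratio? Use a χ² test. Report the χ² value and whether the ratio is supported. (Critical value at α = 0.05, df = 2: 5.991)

Expected counts for N = 515 under a 1:2:1 ratio (total parts = 4):
  chestnut: 515 × 1/4 = 128.75
  palomino: 515 × 2/4 = 257.5
  cremello: 515 × 1/4 = 128.75
χ² = Σ (O − E)² / E
  chestnut: (142 − 128.75)² / 128.75 = 1.3636
  palomino: (246 − 257.5)² / 257.5 = 0.5136
  cremello: (127 − 128.75)² / 128.75 = 0.0238
χ² = 1.3636 + 0.5136 + 0.0238 = 1.901
Degrees of freedom = 3 − 1 = 2; critical value at α = 0.05 is 5.991.
Since 1.901 < 5.991, we fail to reject the null hypothesis — the data are consistent with the 1:2:1 ratio.

1.901; consistent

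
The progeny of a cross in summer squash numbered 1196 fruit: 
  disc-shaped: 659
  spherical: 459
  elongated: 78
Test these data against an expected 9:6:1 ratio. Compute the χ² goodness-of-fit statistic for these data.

Expected counts for N = 1196 under a 9:6:1 ratio (total parts = 16):
  disc-shaped: 1196 × 9/16 = 672.75
  spherical: 1196 × 6/16 = 448.5
  elongated: 1196 × 1/16 = 74.75
χ² = Σ (O − E)² / E
  disc-shaped: (659 − 672.75)² / 672.75 = 0.2810
  spherical: (459 − 448.5)² / 448.5 = 0.2458
  elongated: (78 − 74.75)² / 74.75 = 0.1413
χ² = 0.2810 + 0.2458 + 0.1413 = 0.6681 ≈ 0.668

0.668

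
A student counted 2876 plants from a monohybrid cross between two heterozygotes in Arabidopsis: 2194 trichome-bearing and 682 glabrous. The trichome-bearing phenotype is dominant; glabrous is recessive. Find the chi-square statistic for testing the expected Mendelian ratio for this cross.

For a monohybrid cross between heterozygotes with complete dominance, the expected phenotypic ratio is 3:1.
The 3:1 ratio has 4 parts, so with N = 2876 the expected counts are:
  trichome-bearing: 2876 × 3/4 = 2157
  glabrous: 2876 × 1/4 = 719
χ² = Σ (O − E)² / E
  trichome-bearing: (2194 − 2157)² / 2157 = 0.6347
  glabrous: (682 − 719)² / 719 = 1.9040
χ² = 0.6347 + 1.9040 = 2.5387 ≈ 2.539

2.539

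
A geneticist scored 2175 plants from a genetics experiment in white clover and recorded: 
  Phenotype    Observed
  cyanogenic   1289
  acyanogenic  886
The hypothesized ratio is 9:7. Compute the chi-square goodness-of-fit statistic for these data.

Total ratio parts = 16. Expected numbers out of 2175:
  cyanogenic: 2175 × 9/16 = 1223.4375
  acyanogenic: 2175 × 7/16 = 951.5625
χ² = Σ (O − E)² / E
  cyanogenic: (1289 − 1223.4375)² / 1223.4375 = 3.5134
  acyanogenic: (886 − 951.5625)² / 951.5625 = 4.5172
χ² = 3.5134 + 4.5172 = 8.0306 ≈ 8.031

8.031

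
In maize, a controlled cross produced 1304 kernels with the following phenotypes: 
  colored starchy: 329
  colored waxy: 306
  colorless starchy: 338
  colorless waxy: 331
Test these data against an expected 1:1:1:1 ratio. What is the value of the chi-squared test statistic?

Expected counts for N = 1304 under a 1:1:1:1 ratio (total parts = 4):
  colored starchy: 1304 × 1/4 = 326
  colored waxy: 1304 × 1/4 = 326
  colorless starchy: 1304 × 1/4 = 326
  colorless waxy: 1304 × 1/4 = 326
χ² = Σ (O − E)² / E
  colored starchy: (329 − 326)² / 326 = 0.0276
  colored waxy: (306 − 326)² / 326 = 1.2270
  colorless starchy: (338 − 326)² / 326 = 0.4417
  colorless waxy: (331 − 326)² / 326 = 0.0767
χ² = 0.0276 + 1.2270 + 0.4417 + 0.0767 = 1.773

1.773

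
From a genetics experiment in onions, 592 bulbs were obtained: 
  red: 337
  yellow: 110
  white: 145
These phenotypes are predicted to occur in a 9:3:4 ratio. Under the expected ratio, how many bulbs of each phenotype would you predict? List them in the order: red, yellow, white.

The 9:3:4 ratio has 16 parts, so with N = 592 the expected counts are:
  red: 592 × 9/16 = 333
  yellow: 592 × 3/16 = 111
  white: 592 × 4/16 = 148

333, 111, 148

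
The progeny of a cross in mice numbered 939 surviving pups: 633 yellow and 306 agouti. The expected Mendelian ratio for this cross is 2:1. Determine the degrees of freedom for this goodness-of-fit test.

A goodness-of-fit test with 2 phenotype classes has df = 2 − 1 = 1.

1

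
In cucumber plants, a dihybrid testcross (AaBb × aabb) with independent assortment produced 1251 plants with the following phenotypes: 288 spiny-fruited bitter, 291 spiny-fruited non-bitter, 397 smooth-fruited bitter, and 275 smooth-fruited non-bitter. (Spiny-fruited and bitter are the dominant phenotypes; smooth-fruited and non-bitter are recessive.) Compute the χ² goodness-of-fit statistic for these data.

A dihybrid testcross with independent assortment gives a 1:1:1:1 ratio.
Total ratio parts = 4. Expected numbers out of 1251:
  spiny-fruited bitter: 1251 × 1/4 = 312.75
  spiny-fruited non-bitter: 1251 × 1/4 = 312.75
  smooth-fruited bitter: 1251 × 1/4 = 312.75
  smooth-fruited non-bitter: 1251 × 1/4 = 312.75
χ² = Σ (O − E)² / E
  spiny-fruited bitter: (288 − 312.75)² / 312.75 = 1.9586
  spiny-fruited non-bitter: (291 − 312.75)² / 312.75 = 1.5126
  smooth-fruited bitter: (397 − 312.75)² / 312.75 = 22.6956
  smooth-fruited non-bitter: (275 − 312.75)² / 312.75 = 4.5566
χ² = 1.9586 + 1.5126 + 22.6956 + 4.5566 = 30.7234 ≈ 30.723

30.723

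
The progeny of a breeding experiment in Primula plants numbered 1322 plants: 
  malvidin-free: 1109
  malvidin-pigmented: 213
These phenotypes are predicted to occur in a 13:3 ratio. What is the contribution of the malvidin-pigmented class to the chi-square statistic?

Expected counts for N = 1322 under a 13:3 ratio (total parts = 16):
  malvidin-free: 1322 × 13/16 = 1074.125
  malvidin-pigmented: 1322 × 3/16 = 247.875
Contribution of malvidin-pigmented: (213 − 247.875)² / 247.875 = 4.9068

4.907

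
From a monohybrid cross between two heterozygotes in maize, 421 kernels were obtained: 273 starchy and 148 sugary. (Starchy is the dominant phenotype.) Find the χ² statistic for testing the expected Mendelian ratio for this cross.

23.152

For a monohybrid cross between heterozygotes with complete dominance, the expected phenotypic ratio is 3:1.
Under the 3:1 hypothesis (Σ ratio = 4, N = 421):
  starchy: 421 × 3/4 = 315.75
  sugary: 421 × 1/4 = 105.25
χ² = Σ (O − E)² / E
  starchy: (273 − 315.75)² / 315.75 = 5.7880
  sugary: (148 − 105.25)² / 105.25 = 17.3640
χ² = 5.7880 + 17.3640 = 23.152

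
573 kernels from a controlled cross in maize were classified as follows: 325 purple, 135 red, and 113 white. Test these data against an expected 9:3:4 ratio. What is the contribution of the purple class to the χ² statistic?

0.022

The 9:3:4 ratio has 16 parts, so with N = 573 the expected counts are:
  purple: 573 × 9/16 = 322.3125
  red: 573 × 3/16 = 107.4375
  white: 573 × 4/16 = 143.25
Contribution of purple: (325 − 322.3125)² / 322.3125 = 0.0224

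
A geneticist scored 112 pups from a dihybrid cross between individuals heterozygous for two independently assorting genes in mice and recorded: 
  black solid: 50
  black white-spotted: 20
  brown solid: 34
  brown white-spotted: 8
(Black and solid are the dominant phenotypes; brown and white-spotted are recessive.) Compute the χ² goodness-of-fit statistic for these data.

A dihybrid F₂ with independent assortment and complete dominance at both loci gives a 9:3:3:1 phenotypic ratio.
Under the 9:3:3:1 hypothesis (Σ ratio = 16, N = 112):
  black solid: 112 × 9/16 = 63
  black white-spotted: 112 × 3/16 = 21
  brown solid: 112 × 3/16 = 21
  brown white-spotted: 112 × 1/16 = 7
χ² = Σ (O − E)² / E
  black solid: (50 − 63)² / 63 = 2.6825
  black white-spotted: (20 − 21)² / 21 = 0.0476
  brown solid: (34 − 21)² / 21 = 8.0476
  brown white-spotted: (8 − 7)² / 7 = 0.1429
χ² = 2.6825 + 0.0476 + 8.0476 + 0.1429 = 10.9206 ≈ 10.921

10.921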